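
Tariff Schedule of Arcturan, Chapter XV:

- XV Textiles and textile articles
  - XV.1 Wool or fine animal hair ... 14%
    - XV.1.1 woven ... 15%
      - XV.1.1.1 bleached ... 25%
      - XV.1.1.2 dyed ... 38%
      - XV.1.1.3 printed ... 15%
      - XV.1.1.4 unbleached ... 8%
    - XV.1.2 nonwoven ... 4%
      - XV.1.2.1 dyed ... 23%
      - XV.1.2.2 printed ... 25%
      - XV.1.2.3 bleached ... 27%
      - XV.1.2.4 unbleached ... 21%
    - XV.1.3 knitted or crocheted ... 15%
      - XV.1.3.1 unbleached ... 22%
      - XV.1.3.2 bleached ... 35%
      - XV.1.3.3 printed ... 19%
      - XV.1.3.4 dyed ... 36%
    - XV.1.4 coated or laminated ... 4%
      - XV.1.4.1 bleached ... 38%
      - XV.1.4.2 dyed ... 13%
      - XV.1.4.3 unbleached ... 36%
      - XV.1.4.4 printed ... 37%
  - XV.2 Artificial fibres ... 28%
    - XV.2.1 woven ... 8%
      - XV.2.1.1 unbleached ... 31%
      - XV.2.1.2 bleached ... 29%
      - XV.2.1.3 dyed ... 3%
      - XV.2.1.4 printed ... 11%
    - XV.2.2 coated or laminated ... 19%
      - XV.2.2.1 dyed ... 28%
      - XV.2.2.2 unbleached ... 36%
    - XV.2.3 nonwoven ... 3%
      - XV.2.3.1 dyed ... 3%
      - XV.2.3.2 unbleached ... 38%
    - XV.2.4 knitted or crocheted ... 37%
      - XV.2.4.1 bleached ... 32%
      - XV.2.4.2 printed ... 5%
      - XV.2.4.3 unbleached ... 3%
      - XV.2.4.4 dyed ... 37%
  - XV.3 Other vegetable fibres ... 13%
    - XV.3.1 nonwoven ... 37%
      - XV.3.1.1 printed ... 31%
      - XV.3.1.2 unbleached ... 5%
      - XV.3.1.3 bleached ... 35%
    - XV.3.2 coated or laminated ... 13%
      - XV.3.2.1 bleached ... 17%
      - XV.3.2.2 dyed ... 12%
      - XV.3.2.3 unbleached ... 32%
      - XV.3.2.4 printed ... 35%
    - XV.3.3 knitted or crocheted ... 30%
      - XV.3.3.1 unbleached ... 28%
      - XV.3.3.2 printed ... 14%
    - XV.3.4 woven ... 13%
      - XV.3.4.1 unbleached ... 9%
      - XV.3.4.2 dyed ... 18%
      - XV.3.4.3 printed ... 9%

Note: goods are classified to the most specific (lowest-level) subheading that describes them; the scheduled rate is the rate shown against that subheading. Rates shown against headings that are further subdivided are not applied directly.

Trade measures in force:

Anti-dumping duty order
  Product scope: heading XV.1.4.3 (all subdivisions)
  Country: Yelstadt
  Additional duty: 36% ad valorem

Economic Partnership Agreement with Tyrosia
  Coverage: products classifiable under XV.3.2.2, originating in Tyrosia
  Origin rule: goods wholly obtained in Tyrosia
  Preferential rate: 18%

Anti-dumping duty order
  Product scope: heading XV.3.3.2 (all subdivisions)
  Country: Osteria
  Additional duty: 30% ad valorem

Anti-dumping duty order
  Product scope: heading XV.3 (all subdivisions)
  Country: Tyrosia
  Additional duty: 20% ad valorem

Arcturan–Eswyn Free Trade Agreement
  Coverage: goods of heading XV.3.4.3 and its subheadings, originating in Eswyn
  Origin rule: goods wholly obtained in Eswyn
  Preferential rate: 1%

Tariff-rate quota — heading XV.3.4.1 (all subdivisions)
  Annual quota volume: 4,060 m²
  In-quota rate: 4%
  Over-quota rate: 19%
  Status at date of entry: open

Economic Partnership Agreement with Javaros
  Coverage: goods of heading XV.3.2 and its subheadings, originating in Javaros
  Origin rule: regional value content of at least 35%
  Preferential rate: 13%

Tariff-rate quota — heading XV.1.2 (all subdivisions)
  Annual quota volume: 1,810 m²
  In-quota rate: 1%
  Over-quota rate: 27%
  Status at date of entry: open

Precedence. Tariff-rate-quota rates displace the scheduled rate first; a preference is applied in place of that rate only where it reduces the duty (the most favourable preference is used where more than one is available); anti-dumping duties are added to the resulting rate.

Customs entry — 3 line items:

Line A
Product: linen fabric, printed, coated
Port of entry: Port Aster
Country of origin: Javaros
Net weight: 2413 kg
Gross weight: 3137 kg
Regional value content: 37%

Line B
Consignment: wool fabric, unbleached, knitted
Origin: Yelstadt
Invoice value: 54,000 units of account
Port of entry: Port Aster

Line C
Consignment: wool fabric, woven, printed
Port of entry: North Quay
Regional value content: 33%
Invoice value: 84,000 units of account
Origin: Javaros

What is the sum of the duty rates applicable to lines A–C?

Line A: linen → XV.3; coated → XV.3.2; printed → XV.3.2.4. Scheduled 35%. Javaros agreement on XV.3.2: RVC ≥ 35% → 13% available; preferential 13%. → 13%.
Line B: wool → XV.1; knitted → XV.1.3; unbleached → XV.1.3.1. Scheduled 22%. No special measure applies. → 22%.
Line C: wool → XV.1; woven → XV.1.1; printed → XV.1.1.3. Scheduled 15%. Javaros agreement on XV.3.2: XV.1.1.3 not covered. → 15%.
Sum: 13% + 22% + 15% = 50%.

50%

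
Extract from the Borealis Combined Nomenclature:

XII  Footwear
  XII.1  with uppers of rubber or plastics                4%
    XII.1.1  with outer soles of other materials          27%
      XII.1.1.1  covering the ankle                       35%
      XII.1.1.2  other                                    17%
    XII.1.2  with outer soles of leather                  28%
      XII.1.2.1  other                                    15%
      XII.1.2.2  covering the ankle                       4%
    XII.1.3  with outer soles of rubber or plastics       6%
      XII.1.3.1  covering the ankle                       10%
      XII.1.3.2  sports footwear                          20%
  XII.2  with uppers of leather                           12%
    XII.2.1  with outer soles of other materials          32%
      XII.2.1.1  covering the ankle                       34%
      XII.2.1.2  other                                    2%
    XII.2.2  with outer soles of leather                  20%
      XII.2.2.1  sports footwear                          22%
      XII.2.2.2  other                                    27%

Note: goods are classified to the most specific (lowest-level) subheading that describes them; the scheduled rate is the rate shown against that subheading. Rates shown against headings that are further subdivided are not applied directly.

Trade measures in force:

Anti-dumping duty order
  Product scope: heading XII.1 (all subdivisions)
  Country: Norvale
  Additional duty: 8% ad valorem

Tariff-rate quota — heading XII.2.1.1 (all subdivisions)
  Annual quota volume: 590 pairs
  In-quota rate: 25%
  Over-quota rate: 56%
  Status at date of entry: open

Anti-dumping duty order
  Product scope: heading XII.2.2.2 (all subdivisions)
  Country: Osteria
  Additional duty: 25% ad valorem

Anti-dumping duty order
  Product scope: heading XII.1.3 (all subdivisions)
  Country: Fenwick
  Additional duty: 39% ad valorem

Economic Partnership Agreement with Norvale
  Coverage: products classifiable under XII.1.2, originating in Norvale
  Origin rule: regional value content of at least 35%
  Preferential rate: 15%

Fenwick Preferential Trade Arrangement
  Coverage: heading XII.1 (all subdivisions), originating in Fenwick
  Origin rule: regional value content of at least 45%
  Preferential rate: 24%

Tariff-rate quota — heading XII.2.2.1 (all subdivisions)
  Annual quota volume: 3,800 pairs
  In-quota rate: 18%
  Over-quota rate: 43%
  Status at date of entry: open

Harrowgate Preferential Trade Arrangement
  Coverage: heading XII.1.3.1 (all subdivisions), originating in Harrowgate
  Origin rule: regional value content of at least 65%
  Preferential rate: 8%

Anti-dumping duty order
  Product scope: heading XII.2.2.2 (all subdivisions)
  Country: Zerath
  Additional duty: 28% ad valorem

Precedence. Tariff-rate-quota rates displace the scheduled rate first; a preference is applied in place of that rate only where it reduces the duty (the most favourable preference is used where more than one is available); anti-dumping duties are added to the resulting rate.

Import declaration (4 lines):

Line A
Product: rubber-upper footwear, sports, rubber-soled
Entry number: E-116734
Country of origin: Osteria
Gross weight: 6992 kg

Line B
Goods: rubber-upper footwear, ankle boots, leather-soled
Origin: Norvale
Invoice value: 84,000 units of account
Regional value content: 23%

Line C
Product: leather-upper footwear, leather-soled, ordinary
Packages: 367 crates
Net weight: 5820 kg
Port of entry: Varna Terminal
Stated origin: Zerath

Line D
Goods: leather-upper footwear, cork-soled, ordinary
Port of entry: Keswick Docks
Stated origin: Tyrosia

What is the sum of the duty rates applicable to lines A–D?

89%

Line A: rubber-upper → XII.1; rubber-soled → XII.1.3; sports → XII.1.3.2. Scheduled 20%. No special measure applies. → 20%.
Line B: rubber-upper → XII.1; leather-soled → XII.1.2; ankle boots → XII.1.2.2. Scheduled 4%. Norvale agreement on XII.1.2: RVC < 35%; anti-dumping (Norvale, XII.1): +8%; total 4% + 8% = 12%. → 12%.
Line C: leather-upper → XII.2; leather-soled → XII.2.2; ordinary → XII.2.2.2. Scheduled 27%. anti-dumping (Zerath, XII.2.2.2): +28%; total 27% + 28% = 55%. → 55%.
Line D: leather-upper → XII.2; cork-soled → XII.2.1; ordinary → XII.2.1.2. Scheduled 2%. No special measure applies. → 2%.
Sum: 20% + 12% + 55% + 2% = 89%.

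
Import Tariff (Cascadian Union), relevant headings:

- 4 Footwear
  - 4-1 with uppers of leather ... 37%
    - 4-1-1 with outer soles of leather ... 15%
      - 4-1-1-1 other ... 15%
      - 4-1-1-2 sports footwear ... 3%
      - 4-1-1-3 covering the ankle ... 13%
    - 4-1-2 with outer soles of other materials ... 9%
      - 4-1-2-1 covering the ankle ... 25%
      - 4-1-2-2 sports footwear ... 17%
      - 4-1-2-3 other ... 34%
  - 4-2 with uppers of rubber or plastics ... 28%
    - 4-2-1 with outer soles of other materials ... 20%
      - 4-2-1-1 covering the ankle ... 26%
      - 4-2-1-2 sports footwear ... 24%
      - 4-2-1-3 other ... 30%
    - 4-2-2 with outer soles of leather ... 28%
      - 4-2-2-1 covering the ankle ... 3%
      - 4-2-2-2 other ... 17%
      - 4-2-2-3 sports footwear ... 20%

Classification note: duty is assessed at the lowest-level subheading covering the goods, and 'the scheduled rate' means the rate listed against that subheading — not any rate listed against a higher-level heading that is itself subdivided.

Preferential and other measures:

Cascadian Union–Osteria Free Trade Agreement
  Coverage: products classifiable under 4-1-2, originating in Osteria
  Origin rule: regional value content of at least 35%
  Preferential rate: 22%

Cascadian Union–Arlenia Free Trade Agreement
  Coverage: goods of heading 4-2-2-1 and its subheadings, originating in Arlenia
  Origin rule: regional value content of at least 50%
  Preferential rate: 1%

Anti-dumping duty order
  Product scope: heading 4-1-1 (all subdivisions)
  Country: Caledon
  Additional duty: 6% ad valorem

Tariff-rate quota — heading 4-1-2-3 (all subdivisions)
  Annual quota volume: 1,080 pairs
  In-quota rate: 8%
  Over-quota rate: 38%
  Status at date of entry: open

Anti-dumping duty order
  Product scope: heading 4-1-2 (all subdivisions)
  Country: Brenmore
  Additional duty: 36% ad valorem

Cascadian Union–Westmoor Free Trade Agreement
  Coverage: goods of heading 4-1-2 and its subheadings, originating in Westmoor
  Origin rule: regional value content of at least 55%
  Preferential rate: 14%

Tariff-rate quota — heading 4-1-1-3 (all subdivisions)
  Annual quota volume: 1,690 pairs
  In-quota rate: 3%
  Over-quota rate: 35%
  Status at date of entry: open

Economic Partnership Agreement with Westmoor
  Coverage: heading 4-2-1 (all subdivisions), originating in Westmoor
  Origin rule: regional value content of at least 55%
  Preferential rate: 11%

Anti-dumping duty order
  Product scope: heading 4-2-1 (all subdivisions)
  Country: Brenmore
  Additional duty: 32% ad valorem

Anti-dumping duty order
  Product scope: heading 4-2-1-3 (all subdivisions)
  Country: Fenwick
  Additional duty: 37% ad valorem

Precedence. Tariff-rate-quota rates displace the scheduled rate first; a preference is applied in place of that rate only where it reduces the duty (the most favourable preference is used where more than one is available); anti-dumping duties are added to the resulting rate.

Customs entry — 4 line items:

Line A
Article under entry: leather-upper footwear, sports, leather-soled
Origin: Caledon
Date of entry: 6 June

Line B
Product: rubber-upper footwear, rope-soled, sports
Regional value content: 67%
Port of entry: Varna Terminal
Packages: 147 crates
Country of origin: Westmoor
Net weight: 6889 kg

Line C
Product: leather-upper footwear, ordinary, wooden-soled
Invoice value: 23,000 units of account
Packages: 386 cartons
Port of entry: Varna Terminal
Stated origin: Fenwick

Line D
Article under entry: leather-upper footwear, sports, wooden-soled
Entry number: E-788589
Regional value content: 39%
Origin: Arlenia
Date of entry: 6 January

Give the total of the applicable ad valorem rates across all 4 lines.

45%

Line A: leather-upper → 4-1; leather-soled → 4-1-1; sports → 4-1-1-2. Scheduled 3%. anti-dumping (Caledon, 4-1-1): +6%; total 3% + 6% = 9%. → 9%.
Line B: rubber-upper → 4-2; rope-soled → 4-2-1; sports → 4-2-1-2. Scheduled 24%. Westmoor agreement on 4-1-2: 4-2-1-2 not covered; Westmoor agreement on 4-2-1: RVC ≥ 55% → 11% available; preferential 11%. → 11%.
Line C: leather-upper → 4-1; wooden-soled → 4-1-2; ordinary → 4-1-2-3. Scheduled 34%. quota on 4-1-2-3 open → in-quota 8%. → 8%.
Line D: leather-upper → 4-1; wooden-soled → 4-1-2; sports → 4-1-2-2. Scheduled 17%. Arlenia agreement on 4-2-2-1: 4-1-2-2 not covered. → 17%.
Sum: 9% + 11% + 8% + 17% = 45%.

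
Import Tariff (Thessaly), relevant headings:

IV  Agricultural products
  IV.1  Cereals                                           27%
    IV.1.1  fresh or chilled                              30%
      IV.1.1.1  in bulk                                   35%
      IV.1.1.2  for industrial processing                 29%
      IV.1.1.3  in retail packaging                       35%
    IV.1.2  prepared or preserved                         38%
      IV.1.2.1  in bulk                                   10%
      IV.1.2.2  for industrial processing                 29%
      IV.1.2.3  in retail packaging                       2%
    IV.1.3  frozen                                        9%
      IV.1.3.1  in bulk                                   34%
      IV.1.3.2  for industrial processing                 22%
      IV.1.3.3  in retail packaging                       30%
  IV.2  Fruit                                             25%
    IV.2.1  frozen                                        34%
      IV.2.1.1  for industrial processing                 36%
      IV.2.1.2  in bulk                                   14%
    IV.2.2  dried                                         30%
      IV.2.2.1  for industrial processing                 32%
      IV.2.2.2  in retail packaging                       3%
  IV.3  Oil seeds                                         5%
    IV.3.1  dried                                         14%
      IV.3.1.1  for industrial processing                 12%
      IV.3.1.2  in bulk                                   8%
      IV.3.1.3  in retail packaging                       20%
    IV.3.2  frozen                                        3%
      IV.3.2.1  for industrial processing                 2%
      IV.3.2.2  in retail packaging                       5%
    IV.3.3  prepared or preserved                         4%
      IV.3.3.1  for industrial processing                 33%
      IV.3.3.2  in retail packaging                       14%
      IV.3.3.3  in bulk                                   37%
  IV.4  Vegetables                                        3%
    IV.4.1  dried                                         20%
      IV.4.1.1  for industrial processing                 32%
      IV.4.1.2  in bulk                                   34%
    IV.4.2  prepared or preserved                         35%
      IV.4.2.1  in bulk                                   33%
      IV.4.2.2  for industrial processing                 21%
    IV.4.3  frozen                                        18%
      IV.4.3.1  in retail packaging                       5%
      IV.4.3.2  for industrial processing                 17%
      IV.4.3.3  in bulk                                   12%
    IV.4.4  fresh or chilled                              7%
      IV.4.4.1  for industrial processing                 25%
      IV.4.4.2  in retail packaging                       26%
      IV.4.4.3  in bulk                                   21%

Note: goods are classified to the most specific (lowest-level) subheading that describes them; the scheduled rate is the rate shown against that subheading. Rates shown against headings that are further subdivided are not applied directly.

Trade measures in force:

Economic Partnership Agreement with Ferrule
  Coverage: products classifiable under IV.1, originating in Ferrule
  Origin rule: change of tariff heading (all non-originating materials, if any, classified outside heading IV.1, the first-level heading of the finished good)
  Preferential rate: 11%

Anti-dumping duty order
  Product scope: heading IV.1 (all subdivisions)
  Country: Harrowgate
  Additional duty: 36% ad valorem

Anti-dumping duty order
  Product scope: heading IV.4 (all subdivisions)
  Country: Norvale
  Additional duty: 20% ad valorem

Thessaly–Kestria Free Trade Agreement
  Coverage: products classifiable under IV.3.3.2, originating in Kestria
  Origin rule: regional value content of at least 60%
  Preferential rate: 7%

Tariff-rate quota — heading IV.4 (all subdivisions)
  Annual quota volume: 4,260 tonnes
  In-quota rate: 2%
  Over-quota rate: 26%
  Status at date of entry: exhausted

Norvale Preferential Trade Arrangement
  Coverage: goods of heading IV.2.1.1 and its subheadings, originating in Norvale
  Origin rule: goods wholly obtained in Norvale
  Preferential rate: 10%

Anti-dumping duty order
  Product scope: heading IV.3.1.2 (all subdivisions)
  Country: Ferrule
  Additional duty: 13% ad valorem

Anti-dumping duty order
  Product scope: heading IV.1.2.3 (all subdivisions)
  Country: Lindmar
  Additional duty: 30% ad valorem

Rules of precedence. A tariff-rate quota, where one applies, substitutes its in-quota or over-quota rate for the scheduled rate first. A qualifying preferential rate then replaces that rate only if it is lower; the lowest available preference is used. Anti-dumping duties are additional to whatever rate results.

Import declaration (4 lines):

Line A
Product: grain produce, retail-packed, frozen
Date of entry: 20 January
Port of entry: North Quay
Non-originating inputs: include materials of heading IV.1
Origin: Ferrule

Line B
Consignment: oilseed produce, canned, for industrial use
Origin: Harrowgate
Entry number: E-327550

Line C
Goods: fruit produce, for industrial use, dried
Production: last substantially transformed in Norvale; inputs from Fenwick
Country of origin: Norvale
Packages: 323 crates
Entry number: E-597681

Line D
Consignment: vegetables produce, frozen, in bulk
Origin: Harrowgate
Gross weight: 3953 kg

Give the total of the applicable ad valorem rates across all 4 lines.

Line A: grain → IV.1; frozen → IV.1.3; retail-packed → IV.1.3.3. Scheduled 30%. Ferrule agreement on IV.1: CTH not met. → 30%.
Line B: oilseed → IV.3; canned → IV.3.3; for industrial use → IV.3.3.1. Scheduled 33%. No special measure applies. → 33%.
Line C: fruit → IV.2; dried → IV.2.2; for industrial use → IV.2.2.1. Scheduled 32%. Norvale agreement on IV.2.1.1: IV.2.2.1 not covered. → 32%.
Line D: vegetables → IV.4; frozen → IV.4.3; in bulk → IV.4.3.3. Scheduled 12%. quota on IV.4 exhausted → over-quota 26%. → 26%.
Sum: 30% + 33% + 32% + 26% = 121%.

121%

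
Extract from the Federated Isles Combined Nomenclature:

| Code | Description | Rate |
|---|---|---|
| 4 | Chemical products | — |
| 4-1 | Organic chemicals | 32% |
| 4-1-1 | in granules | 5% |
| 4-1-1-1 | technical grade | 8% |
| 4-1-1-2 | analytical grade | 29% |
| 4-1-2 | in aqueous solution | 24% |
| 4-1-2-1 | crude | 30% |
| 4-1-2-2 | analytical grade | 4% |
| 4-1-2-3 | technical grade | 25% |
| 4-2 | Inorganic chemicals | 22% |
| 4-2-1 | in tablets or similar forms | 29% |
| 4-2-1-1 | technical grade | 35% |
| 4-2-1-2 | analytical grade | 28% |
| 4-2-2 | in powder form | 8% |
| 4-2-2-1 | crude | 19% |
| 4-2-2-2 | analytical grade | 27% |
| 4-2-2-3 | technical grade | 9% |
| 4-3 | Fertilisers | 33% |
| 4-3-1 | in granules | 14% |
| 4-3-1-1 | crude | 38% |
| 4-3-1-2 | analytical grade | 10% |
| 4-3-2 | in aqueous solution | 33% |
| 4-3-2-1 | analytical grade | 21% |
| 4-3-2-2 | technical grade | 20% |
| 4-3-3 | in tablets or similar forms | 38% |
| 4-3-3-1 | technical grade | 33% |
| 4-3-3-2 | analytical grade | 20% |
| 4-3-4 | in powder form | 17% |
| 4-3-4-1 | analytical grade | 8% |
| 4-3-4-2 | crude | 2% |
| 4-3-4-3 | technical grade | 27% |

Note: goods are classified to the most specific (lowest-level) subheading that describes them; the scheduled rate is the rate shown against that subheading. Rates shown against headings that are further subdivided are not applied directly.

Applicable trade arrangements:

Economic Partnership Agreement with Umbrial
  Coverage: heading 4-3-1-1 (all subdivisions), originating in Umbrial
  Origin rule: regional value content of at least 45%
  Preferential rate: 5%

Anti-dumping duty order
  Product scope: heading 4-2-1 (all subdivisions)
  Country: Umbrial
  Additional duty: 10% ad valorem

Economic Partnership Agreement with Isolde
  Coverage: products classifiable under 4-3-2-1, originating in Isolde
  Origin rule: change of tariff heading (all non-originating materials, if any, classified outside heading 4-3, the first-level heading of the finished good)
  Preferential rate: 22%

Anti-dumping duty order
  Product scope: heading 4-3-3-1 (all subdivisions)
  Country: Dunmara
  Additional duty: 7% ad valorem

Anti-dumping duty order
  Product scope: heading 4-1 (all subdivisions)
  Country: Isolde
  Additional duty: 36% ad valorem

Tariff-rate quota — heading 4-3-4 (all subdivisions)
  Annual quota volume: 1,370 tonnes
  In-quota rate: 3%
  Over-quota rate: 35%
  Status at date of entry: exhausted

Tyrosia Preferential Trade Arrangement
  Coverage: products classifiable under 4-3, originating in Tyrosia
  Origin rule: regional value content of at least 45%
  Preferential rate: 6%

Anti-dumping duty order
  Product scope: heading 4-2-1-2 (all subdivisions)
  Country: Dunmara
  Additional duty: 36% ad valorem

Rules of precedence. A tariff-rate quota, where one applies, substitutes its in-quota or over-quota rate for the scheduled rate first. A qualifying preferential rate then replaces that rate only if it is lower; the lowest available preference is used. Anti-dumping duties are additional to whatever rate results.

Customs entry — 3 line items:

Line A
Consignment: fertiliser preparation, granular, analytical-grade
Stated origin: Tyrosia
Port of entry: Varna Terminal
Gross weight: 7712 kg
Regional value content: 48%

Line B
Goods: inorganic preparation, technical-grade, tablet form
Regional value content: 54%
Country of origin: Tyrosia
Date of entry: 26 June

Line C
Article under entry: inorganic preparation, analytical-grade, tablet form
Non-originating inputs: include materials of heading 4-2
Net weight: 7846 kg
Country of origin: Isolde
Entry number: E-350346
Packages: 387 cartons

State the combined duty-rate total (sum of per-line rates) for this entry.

69%

Line A: fertiliser → 4-3; granular → 4-3-1; analytical-grade → 4-3-1-2. Scheduled 10%. Tyrosia agreement on 4-3: RVC ≥ 45% → 6% available; preferential 6%. → 6%.
Line B: inorganic → 4-2; tablet form → 4-2-1; technical-grade → 4-2-1-1. Scheduled 35%. Tyrosia agreement on 4-3: 4-2-1-1 not covered. → 35%.
Line C: inorganic → 4-2; tablet form → 4-2-1; analytical-grade → 4-2-1-2. Scheduled 28%. Isolde agreement on 4-3-2-1: 4-2-1-2 not covered. → 28%.
Sum: 6% + 35% + 28% = 69%.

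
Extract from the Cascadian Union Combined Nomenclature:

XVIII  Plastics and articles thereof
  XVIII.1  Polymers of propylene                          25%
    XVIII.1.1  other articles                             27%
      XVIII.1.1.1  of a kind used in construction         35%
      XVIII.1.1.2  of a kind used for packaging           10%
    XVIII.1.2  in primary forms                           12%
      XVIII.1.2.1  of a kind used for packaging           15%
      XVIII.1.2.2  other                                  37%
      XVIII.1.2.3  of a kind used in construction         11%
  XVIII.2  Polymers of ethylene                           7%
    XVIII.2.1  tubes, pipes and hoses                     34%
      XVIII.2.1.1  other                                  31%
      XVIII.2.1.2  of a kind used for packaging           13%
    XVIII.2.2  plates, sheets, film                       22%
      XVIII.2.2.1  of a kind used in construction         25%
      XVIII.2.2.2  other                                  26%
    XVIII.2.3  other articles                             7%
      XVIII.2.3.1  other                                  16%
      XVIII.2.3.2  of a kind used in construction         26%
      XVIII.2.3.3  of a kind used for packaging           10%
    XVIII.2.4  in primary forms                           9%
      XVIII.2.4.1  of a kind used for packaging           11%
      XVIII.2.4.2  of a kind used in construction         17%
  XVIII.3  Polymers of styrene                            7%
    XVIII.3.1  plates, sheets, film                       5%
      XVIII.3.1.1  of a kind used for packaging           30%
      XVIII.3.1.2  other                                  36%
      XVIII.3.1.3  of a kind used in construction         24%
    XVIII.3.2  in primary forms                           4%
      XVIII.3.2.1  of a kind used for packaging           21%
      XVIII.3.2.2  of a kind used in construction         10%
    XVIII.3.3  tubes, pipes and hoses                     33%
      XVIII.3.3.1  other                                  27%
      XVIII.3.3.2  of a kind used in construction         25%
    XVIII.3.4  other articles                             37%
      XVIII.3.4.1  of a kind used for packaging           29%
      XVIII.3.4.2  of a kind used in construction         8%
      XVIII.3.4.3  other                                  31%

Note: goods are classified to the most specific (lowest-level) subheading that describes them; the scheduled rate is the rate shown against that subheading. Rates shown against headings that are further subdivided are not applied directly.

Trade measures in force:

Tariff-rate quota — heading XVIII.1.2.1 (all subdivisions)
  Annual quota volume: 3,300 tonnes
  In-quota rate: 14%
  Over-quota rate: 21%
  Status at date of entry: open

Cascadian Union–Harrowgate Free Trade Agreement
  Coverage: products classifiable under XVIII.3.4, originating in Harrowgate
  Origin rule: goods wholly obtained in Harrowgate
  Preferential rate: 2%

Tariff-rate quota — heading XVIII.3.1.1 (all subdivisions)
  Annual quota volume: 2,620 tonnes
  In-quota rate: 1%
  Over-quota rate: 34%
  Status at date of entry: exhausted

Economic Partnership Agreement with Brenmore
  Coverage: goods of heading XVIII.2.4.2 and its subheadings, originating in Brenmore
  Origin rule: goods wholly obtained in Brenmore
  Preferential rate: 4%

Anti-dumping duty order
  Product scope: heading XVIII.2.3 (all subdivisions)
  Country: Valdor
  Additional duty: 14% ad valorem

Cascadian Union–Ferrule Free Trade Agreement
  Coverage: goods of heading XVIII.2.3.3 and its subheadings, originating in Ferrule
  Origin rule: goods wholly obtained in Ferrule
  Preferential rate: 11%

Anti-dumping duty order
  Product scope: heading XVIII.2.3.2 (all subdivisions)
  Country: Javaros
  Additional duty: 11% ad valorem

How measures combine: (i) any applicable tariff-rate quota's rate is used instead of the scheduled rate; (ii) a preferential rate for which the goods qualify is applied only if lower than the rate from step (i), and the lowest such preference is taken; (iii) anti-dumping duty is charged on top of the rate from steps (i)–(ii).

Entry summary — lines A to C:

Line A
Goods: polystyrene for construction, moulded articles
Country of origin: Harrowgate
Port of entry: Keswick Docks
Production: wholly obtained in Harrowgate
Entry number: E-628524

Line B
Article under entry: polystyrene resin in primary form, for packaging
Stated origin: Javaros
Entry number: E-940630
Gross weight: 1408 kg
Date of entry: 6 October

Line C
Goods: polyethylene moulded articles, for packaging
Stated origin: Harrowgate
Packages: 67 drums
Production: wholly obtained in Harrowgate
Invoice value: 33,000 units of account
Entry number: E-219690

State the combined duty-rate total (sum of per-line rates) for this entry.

Line A: polystyrene → XVIII.3; moulded articles → XVIII.3.4; for construction → XVIII.3.4.2. Scheduled 8%. Harrowgate agreement on XVIII.3.4: wholly obtained → 2% available; preferential 2%. → 2%.
Line B: polystyrene → XVIII.3; resin in primary form → XVIII.3.2; for packaging → XVIII.3.2.1. Scheduled 21%. No special measure applies. → 21%.
Line C: polyethylene → XVIII.2; moulded articles → XVIII.2.3; for packaging → XVIII.2.3.3. Scheduled 10%. Harrowgate agreement on XVIII.3.4: XVIII.2.3.3 not covered. → 10%.
Sum: 2% + 21% + 10% = 33%.

33%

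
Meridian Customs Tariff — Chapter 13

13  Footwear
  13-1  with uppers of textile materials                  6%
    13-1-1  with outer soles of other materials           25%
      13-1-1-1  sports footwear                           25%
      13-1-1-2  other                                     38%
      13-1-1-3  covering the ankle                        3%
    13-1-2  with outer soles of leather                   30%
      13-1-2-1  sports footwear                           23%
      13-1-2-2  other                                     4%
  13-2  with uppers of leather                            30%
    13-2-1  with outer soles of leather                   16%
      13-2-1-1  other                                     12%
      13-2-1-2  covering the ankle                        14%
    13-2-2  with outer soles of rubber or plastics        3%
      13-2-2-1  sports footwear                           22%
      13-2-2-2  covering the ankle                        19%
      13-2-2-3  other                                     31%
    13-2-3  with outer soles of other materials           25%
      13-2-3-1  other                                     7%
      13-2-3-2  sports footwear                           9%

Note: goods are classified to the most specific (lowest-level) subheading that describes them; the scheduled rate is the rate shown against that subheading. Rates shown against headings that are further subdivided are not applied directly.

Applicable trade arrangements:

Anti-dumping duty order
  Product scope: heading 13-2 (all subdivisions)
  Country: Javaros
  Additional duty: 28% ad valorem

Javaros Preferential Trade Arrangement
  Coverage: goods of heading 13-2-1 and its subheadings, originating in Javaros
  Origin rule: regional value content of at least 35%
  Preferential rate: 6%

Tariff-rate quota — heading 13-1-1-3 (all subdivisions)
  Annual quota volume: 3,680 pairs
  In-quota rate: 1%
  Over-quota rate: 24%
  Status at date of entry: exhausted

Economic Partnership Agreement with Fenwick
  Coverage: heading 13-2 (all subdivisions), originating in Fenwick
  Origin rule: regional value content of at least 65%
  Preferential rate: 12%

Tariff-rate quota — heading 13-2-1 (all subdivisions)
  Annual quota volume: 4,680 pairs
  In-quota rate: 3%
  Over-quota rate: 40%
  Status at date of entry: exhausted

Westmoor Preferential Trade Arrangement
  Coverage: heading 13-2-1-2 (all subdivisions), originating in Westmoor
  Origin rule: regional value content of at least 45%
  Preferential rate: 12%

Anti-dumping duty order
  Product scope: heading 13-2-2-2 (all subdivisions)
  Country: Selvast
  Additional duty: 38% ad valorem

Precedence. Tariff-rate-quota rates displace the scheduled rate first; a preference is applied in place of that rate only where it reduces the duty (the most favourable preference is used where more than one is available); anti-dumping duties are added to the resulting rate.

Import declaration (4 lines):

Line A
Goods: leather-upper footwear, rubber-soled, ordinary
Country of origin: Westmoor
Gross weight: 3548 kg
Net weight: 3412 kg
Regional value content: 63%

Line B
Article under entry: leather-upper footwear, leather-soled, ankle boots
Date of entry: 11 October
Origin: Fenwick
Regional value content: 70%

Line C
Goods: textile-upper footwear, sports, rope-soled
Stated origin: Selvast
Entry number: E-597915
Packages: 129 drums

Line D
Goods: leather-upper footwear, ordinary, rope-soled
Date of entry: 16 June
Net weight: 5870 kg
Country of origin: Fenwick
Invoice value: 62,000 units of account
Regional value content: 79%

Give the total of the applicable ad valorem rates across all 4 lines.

Line A: leather-upper → 13-2; rubber-soled → 13-2-2; ordinary → 13-2-2-3. Scheduled 31%. Westmoor agreement on 13-2-1-2: 13-2-2-3 not covered. → 31%.
Line B: leather-upper → 13-2; leather-soled → 13-2-1; ankle boots → 13-2-1-2. Scheduled 14%. quota on 13-2-1 exhausted → over-quota 40%; Fenwick agreement on 13-2: RVC ≥ 65% → 12% available; preferential 12%. → 12%.
Line C: textile-upper → 13-1; rope-soled → 13-1-1; sports → 13-1-1-1. Scheduled 25%. No special measure applies. → 25%.
Line D: leather-upper → 13-2; rope-soled → 13-2-3; ordinary → 13-2-3-1. Scheduled 7%. Fenwick agreement on 13-2: RVC ≥ 65% → 12% available; preference 12% not lower than 7% → no reduction. → 7%.
Sum: 31% + 12% + 25% + 7% = 75%.

75%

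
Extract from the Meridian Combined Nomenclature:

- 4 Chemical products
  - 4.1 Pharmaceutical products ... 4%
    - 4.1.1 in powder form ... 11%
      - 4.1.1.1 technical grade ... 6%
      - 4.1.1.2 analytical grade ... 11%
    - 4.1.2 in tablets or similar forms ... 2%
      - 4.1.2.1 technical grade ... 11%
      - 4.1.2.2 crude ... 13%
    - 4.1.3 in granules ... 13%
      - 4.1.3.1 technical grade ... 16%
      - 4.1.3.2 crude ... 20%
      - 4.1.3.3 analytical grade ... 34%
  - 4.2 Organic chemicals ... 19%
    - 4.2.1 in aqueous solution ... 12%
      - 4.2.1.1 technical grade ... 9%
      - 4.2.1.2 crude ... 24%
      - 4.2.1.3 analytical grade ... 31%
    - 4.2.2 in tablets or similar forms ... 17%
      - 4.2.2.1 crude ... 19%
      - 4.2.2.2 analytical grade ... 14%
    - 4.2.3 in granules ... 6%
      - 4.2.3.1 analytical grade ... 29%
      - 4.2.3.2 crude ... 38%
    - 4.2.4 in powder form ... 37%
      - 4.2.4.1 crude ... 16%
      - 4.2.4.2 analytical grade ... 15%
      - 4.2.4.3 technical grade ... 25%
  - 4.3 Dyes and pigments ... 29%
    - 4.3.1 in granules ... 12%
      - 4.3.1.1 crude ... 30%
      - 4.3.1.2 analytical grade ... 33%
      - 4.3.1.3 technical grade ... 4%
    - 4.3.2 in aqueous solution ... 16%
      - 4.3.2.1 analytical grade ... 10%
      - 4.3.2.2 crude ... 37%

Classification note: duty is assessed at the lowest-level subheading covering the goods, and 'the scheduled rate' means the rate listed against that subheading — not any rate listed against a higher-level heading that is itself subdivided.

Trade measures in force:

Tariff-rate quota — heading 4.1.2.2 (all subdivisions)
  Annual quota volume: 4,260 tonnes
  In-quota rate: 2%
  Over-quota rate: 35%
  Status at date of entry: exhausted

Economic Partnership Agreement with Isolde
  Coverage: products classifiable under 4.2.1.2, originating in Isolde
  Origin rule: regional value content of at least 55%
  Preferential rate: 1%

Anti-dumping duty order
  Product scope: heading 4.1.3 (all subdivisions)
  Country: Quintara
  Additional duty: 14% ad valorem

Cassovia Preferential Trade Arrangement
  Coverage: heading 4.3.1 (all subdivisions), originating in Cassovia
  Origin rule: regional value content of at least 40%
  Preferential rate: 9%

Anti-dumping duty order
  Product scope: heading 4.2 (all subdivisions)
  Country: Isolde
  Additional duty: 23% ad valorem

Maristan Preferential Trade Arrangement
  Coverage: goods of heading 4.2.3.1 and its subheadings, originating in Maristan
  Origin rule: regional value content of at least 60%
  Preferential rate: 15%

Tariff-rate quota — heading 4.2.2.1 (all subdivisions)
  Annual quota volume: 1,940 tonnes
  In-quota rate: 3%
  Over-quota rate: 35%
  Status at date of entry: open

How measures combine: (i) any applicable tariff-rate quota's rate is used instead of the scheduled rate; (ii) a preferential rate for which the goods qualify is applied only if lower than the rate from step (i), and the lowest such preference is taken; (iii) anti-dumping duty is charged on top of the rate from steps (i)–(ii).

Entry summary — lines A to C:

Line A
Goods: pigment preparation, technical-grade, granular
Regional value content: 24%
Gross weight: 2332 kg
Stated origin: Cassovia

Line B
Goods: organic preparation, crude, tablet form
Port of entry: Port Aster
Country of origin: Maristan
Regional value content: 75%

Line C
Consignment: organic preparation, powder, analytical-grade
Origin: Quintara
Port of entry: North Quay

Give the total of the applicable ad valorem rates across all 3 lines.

Line A: pigment → 4.3; granular → 4.3.1; technical-grade → 4.3.1.3. Scheduled 4%. Cassovia agreement on 4.3.1: RVC < 40%. → 4%.
Line B: organic → 4.2; tablet form → 4.2.2; crude → 4.2.2.1. Scheduled 19%. quota on 4.2.2.1 open → in-quota 3%; Maristan agreement on 4.2.3.1: 4.2.2.1 not covered. → 3%.
Line C: organic → 4.2; powder → 4.2.4; analytical-grade → 4.2.4.2. Scheduled 15%. No special measure applies. → 15%.
Sum: 4% + 3% + 15% = 22%.

22%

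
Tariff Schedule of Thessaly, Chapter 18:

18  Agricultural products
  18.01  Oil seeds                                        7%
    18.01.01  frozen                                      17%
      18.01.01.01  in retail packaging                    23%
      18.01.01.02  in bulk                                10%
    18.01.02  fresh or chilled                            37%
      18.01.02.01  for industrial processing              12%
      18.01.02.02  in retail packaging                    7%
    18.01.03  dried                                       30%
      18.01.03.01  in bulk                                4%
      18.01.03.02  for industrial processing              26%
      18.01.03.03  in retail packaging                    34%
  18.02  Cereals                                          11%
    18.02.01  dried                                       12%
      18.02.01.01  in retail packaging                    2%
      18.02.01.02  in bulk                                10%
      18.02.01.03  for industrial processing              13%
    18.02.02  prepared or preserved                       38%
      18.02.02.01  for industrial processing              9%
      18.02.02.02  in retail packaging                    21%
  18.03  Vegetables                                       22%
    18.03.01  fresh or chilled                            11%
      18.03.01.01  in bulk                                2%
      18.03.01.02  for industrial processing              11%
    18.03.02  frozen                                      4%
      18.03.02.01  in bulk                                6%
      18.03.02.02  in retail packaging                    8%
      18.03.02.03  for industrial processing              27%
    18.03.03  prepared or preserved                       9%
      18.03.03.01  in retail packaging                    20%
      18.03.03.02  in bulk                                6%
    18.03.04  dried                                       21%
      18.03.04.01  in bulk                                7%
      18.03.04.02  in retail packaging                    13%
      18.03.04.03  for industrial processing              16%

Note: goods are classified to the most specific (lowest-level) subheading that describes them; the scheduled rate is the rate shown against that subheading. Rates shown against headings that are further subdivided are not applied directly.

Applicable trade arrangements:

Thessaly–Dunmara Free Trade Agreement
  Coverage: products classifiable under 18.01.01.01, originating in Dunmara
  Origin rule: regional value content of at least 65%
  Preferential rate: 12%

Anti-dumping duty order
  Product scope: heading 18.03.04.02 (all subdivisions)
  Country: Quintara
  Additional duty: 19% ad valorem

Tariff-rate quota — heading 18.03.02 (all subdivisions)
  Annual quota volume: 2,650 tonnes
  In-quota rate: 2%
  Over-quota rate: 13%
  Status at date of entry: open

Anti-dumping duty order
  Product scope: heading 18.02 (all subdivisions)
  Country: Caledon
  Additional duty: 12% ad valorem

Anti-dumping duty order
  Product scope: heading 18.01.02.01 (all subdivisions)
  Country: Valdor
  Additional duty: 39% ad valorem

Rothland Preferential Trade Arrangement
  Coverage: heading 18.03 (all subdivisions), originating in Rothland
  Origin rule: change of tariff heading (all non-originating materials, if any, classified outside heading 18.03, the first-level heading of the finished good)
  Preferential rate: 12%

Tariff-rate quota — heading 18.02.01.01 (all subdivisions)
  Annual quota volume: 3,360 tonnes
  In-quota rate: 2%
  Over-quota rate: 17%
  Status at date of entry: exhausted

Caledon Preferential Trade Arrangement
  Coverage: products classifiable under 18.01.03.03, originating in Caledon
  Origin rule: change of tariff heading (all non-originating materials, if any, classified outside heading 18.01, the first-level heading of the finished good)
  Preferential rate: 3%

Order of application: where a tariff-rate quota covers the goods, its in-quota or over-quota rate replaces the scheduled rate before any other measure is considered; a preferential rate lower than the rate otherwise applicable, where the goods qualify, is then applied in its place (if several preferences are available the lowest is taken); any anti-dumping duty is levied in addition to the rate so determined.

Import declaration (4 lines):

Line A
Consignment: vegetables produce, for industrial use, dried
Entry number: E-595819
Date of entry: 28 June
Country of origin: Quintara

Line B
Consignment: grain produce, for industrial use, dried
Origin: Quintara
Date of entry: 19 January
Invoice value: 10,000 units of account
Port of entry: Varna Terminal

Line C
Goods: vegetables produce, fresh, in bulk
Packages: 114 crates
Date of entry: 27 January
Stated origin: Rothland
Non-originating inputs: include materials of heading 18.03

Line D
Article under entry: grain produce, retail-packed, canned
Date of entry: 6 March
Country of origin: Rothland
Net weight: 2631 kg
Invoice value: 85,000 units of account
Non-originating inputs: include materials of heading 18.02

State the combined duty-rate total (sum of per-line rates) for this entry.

Line A: vegetables → 18.03; dried → 18.03.04; for industrial use → 18.03.04.03. Scheduled 16%. No special measure applies. → 16%.
Line B: grain → 18.02; dried → 18.02.01; for industrial use → 18.02.01.03. Scheduled 13%. No special measure applies. → 13%.
Line C: vegetables → 18.03; fresh → 18.03.01; in bulk → 18.03.01.01. Scheduled 2%. Rothland agreement on 18.03: CTH not met. → 2%.
Line D: grain → 18.02; canned → 18.02.02; retail-packed → 18.02.02.02. Scheduled 21%. Rothland agreement on 18.03: 18.02.02.02 not covered. → 21%.
Sum: 16% + 13% + 2% + 21% = 52%.

52%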